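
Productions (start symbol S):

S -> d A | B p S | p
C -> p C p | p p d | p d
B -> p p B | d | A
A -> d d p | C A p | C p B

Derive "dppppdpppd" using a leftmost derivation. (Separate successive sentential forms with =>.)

S => dA   [S -> d A]
dA => dCpB   [A -> C p B]
dCpB => dpCppB   [C -> p C p]
dpCppB => dppCpppB   [C -> p C p]
dppCpppB => dppppdpppB   [C -> p p d]
dppppdpppB => dppppdpppd   [B -> d]

S => dA => dCpB => dpCppB => dppCpppB => dppppdpppB => dppppdpppd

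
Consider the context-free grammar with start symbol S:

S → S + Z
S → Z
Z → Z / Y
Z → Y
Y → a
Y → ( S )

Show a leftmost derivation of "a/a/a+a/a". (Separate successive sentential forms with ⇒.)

S ⇒ S+Z   [S → S + Z]
S+Z ⇒ Z+Z   [S → Z]
Z+Z ⇒ Z/Y+Z   [Z → Z / Y]
Z/Y+Z ⇒ Z/Y/Y+Z   [Z → Z / Y]
Z/Y/Y+Z ⇒ Y/Y/Y+Z   [Z → Y]
Y/Y/Y+Z ⇒ a/Y/Y+Z   [Y → a]
a/Y/Y+Z ⇒ a/a/Y+Z   [Y → a]
a/a/Y+Z ⇒ a/a/a+Z   [Y → a]
a/a/a+Z ⇒ a/a/a+Z/Y   [Z → Z / Y]
a/a/a+Z/Y ⇒ a/a/a+Y/Y   [Z → Y]
a/a/a+Y/Y ⇒ a/a/a+a/Y   [Y → a]
a/a/a+a/Y ⇒ a/a/a+a/a   [Y → a]

S ⇒ S+Z ⇒ Z+Z ⇒ Z/Y+Z ⇒ Z/Y/Y+Z ⇒ Y/Y/Y+Z ⇒ a/Y/Y+Z ⇒ a/a/Y+Z ⇒ a/a/a+Z ⇒ a/a/a+Z/Y ⇒ a/a/a+Y/Y ⇒ a/a/a+a/Y ⇒ a/a/a+a/a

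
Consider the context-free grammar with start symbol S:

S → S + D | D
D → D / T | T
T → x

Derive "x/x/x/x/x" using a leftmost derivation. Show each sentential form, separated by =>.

S => D => D/T => D/T/T => D/T/T/T => D/T/T/T/T => T/T/T/T/T => x/T/T/T/T => x/x/T/T/T => x/x/x/T/T => x/x/x/x/T => x/x/x/x/x

S => D   [S → D]
D => D/T   [D → D / T]
D/T => D/T/T   [D → D / T]
D/T/T => D/T/T/T   [D → D / T]
D/T/T/T => D/T/T/T/T   [D → D / T]
D/T/T/T/T => T/T/T/T/T   [D → T]
T/T/T/T/T => x/T/T/T/T   [T → x]
x/T/T/T/T => x/x/T/T/T   [T → x]
x/x/T/T/T => x/x/x/T/T   [T → x]
x/x/x/T/T => x/x/x/x/T   [T → x]
x/x/x/x/T => x/x/x/x/x   [T → x]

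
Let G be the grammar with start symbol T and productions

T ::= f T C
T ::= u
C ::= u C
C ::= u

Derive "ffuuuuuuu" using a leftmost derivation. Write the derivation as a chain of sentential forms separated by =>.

T=>fTC=>ffTCC=>ffuCC=>ffuuCC=>ffuuuC=>ffuuuuC=>ffuuuuuC=>ffuuuuuuC=>ffuuuuuuu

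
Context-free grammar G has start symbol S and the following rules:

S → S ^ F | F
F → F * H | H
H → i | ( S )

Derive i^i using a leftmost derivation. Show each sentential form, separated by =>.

S => S^F   [S → S ^ F]
S^F => F^F   [S → F]
F^F => H^F   [F → H]
H^F => i^F   [H → i]
i^F => i^H   [F → H]
i^H => i^i   [H → i]

S => S^F => F^F => H^F => i^F => i^H => i^i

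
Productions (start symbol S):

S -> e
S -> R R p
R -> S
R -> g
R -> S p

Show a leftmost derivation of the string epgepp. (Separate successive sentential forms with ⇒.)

S ⇒ RRp ⇒ SpRp ⇒ epRp ⇒ epSp ⇒ epRRpp ⇒ epgRpp ⇒ epgSpp ⇒ epgepp

S ⇒ RRp   [S -> R R p]
RRp ⇒ SpRp   [R -> S p]
SpRp ⇒ epRp   [S -> e]
epRp ⇒ epSp   [R -> S]
epSp ⇒ epRRpp   [S -> R R p]
epRRpp ⇒ epgRpp   [R -> g]
epgRpp ⇒ epgSpp   [R -> S]
epgSpp ⇒ epgepp   [S -> e]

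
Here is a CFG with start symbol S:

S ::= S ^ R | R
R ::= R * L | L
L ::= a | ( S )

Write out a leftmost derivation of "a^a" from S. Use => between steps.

S => S^R   [S ::= S ^ R]
S^R => R^R   [S ::= R]
R^R => L^R   [R ::= L]
L^R => a^R   [L ::= a]
a^R => a^L   [R ::= L]
a^L => a^a   [L ::= a]

S=>S^R=>R^R=>L^R=>a^R=>a^L=>a^a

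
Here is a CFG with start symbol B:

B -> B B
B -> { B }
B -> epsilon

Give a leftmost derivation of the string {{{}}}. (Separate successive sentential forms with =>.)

B => {B}   [B -> { B }]
{B} => {{B}}   [B -> { B }]
{{B}} => {{{B}}}   [B -> { B }]
{{{B}}} => {{{}}}   [B -> epsilon]

B=>{B}=>{{B}}=>{{{B}}}=>{{{}}}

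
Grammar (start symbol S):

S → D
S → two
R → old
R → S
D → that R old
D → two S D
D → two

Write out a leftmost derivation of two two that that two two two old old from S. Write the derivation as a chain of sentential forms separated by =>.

S => D => two S D => two two D => two two that R old => two two that S old => two two that D old => two two that that R old old => two two that that S old old => two two that that D old old => two two that that two S D old old => two two that that two D D old old => two two that that two two D old old => two two that that two two two old old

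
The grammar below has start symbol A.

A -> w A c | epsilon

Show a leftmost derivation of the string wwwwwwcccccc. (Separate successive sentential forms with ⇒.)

A⇒wAc⇒wwAcc⇒wwwAccc⇒wwwwAcccc⇒wwwwwAccccc⇒wwwwwwAcccccc⇒wwwwwwcccccc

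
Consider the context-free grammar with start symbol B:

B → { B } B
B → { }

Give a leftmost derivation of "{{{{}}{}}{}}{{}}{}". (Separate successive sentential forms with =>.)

B => {B}B => {{B}B}B => {{{B}B}B}B => {{{{}}B}B}B => {{{{}}{}}B}B => {{{{}}{}}{}}B => {{{{}}{}}{}}{B}B => {{{{}}{}}{}}{{}}B => {{{{}}{}}{}}{{}}{}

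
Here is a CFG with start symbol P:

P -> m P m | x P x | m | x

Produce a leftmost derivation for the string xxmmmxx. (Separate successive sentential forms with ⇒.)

P ⇒ xPx   [P -> x P x]
xPx ⇒ xxPxx   [P -> x P x]
xxPxx ⇒ xxmPmxx   [P -> m P m]
xxmPmxx ⇒ xxmmmxx   [P -> m]

P⇒xPx⇒xxPxx⇒xxmPmxx⇒xxmmmxx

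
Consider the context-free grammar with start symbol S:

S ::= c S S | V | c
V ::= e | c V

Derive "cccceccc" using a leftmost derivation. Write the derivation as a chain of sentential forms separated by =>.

S=>cSS=>ccSSS=>cccSSSS=>cccVSSS=>ccccVSSS=>cccceSSS=>ccccecSS=>cccceccS=>cccceccc

S => cSS   [S ::= c S S]
cSS => ccSSS   [S ::= c S S]
ccSSS => cccSSSS   [S ::= c S S]
cccSSSS => cccVSSS   [S ::= V]
cccVSSS => ccccVSSS   [V ::= c V]
ccccVSSS => cccceSSS   [V ::= e]
cccceSSS => ccccecSS   [S ::= c]
ccccecSS => cccceccS   [S ::= c]
cccceccS => cccceccc   [S ::= c]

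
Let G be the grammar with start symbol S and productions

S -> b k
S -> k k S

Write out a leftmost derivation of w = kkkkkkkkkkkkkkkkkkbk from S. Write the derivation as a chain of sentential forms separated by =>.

S => kkS => kkkkS => kkkkkkS => kkkkkkkkS => kkkkkkkkkkS => kkkkkkkkkkkkS => kkkkkkkkkkkkkkS => kkkkkkkkkkkkkkkkS => kkkkkkkkkkkkkkkkkkS => kkkkkkkkkkkkkkkkkkbk

S => kkS   [S -> k k S]
kkS => kkkkS   [S -> k k S]
kkkkS => kkkkkkS   [S -> k k S]
kkkkkkS => kkkkkkkkS   [S -> k k S]
kkkkkkkkS => kkkkkkkkkkS   [S -> k k S]
kkkkkkkkkkS => kkkkkkkkkkkkS   [S -> k k S]
kkkkkkkkkkkkS => kkkkkkkkkkkkkkS   [S -> k k S]
kkkkkkkkkkkkkkS => kkkkkkkkkkkkkkkkS   [S -> k k S]
kkkkkkkkkkkkkkkkS => kkkkkkkkkkkkkkkkkkS   [S -> k k S]
kkkkkkkkkkkkkkkkkkS => kkkkkkkkkkkkkkkkkkbk   [S -> b k]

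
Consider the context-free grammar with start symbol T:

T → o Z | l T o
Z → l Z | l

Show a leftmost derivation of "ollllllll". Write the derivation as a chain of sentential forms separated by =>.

T => oZ => olZ => ollZ => olllZ => ollllZ => olllllZ => ollllllZ => olllllllZ => ollllllll

T => oZ   [T → o Z]
oZ => olZ   [Z → l Z]
olZ => ollZ   [Z → l Z]
ollZ => olllZ   [Z → l Z]
olllZ => ollllZ   [Z → l Z]
ollllZ => olllllZ   [Z → l Z]
olllllZ => ollllllZ   [Z → l Z]
ollllllZ => olllllllZ   [Z → l Z]
olllllllZ => ollllllll   [Z → l]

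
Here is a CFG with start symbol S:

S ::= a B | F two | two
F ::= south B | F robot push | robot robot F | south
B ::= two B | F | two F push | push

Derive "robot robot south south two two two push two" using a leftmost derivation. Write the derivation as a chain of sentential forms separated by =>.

S => F two => robot robot F two => robot robot south B two => robot robot south F two => robot robot south south B two => robot robot south south two B two => robot robot south south two two B two => robot robot south south two two two B two => robot robot south south two two two push two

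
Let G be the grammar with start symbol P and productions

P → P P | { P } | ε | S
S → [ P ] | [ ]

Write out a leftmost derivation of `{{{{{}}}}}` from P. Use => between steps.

P => {P}   [P → { P }]
{P} => {PP}   [P → P P]
{PP} => {{P}P}   [P → { P }]
{{P}P} => {{PP}P}   [P → P P]
{{PP}P} => {{{P}P}P}   [P → { P }]
{{{P}P}P} => {{{{P}}P}P}   [P → { P }]
{{{{P}}P}P} => {{{{{P}}}P}P}   [P → { P }]
{{{{{P}}}P}P} => {{{{{}}}P}P}   [P → ε]
{{{{{}}}P}P} => {{{{{}}}}P}   [P → ε]
{{{{{}}}}P} => {{{{{}}}}}   [P → ε]

P=>{P}=>{PP}=>{{P}P}=>{{PP}P}=>{{{P}P}P}=>{{{{P}}P}P}=>{{{{{P}}}P}P}=>{{{{{}}}P}P}=>{{{{{}}}}P}=>{{{{{}}}}}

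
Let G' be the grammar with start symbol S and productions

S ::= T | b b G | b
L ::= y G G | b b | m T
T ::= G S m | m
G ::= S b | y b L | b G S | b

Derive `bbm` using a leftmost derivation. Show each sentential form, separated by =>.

S => T => GSm => bSm => bbm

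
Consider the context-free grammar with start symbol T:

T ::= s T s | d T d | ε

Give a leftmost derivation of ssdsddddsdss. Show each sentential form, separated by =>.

T => sTs   [T ::= s T s]
sTs => ssTss   [T ::= s T s]
ssTss => ssdTdss   [T ::= d T d]
ssdTdss => ssdsTsdss   [T ::= s T s]
ssdsTsdss => ssdsdTdsdss   [T ::= d T d]
ssdsdTdsdss => ssdsddTddsdss   [T ::= d T d]
ssdsddTddsdss => ssdsddddsdss   [T ::= ε]

T => sTs => ssTss => ssdTdss => ssdsTsdss => ssdsdTdsdss => ssdsddTddsdss => ssdsddddsdss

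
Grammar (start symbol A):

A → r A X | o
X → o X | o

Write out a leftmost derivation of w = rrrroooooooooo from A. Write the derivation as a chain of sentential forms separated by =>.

A => rAX => rrAXX => rrrAXXX => rrrrAXXXX => rrrroXXXX => rrrrooXXX => rrrroooXXX => rrrrooooXXX => rrrroooooXXX => rrrrooooooXX => rrrroooooooX => rrrrooooooooX => rrrroooooooooX => rrrroooooooooo

A => rAX   [A → r A X]
rAX => rrAXX   [A → r A X]
rrAXX => rrrAXXX   [A → r A X]
rrrAXXX => rrrrAXXXX   [A → r A X]
rrrrAXXXX => rrrroXXXX   [A → o]
rrrroXXXX => rrrrooXXX   [X → o]
rrrrooXXX => rrrroooXXX   [X → o X]
rrrroooXXX => rrrrooooXXX   [X → o X]
rrrrooooXXX => rrrroooooXXX   [X → o X]
rrrroooooXXX => rrrrooooooXX   [X → o]
rrrrooooooXX => rrrroooooooX   [X → o]
rrrroooooooX => rrrrooooooooX   [X → o X]
rrrrooooooooX => rrrroooooooooX   [X → o X]
rrrroooooooooX => rrrroooooooooo   [X → o]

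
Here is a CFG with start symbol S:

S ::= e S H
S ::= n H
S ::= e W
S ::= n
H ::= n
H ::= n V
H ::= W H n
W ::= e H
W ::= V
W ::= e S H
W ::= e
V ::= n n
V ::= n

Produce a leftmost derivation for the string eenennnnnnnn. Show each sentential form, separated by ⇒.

S ⇒ eSH ⇒ eeSHH ⇒ eenHH ⇒ eenWHnH ⇒ eeneSHHnH ⇒ eenenHHHnH ⇒ eenennVHHnH ⇒ eenennnnHHnH ⇒ eenennnnnHnH ⇒ eenennnnnnnH ⇒ eenennnnnnnn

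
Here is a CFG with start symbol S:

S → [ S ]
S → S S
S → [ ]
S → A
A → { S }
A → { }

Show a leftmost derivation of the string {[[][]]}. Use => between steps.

S => A   [S → A]
A => {S}   [A → { S }]
{S} => {[S]}   [S → [ S ]]
{[S]} => {[SS]}   [S → S S]
{[SS]} => {[[]S]}   [S → [ ]]
{[[]S]} => {[[][]]}   [S → [ ]]

S => A => {S} => {[S]} => {[SS]} => {[[]S]} => {[[][]]}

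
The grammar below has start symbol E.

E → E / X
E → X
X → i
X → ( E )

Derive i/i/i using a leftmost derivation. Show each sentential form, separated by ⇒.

E ⇒ E/X   [E → E / X]
E/X ⇒ E/X/X   [E → E / X]
E/X/X ⇒ X/X/X   [E → X]
X/X/X ⇒ i/X/X   [X → i]
i/X/X ⇒ i/i/X   [X → i]
i/i/X ⇒ i/i/i   [X → i]

E ⇒ E/X ⇒ E/X/X ⇒ X/X/X ⇒ i/X/X ⇒ i/i/X ⇒ i/i/i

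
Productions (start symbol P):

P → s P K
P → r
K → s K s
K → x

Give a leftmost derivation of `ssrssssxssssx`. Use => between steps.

P=>sPK=>ssPKK=>ssrKK=>ssrsKsK=>ssrssKssK=>ssrsssKsssK=>ssrssssKssssK=>ssrssssxssssK=>ssrssssxssssx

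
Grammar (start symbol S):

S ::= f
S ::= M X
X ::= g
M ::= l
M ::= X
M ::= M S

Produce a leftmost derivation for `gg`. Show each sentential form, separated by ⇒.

S ⇒ MX ⇒ XX ⇒ gX ⇒ gg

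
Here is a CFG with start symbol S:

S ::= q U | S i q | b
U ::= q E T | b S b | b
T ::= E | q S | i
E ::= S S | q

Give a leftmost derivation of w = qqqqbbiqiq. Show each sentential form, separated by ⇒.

S ⇒ qU   [S ::= q U]
qU ⇒ qqET   [U ::= q E T]
qqET ⇒ qqqT   [E ::= q]
qqqT ⇒ qqqE   [T ::= E]
qqqE ⇒ qqqSS   [E ::= S S]
qqqSS ⇒ qqqqUS   [S ::= q U]
qqqqUS ⇒ qqqqbS   [U ::= b]
qqqqbS ⇒ qqqqbSiq   [S ::= S i q]
qqqqbSiq ⇒ qqqqbSiqiq   [S ::= S i q]
qqqqbSiqiq ⇒ qqqqbbiqiq   [S ::= b]

S⇒qU⇒qqET⇒qqqT⇒qqqE⇒qqqSS⇒qqqqUS⇒qqqqbS⇒qqqqbSiq⇒qqqqbSiqiq⇒qqqqbbiqiq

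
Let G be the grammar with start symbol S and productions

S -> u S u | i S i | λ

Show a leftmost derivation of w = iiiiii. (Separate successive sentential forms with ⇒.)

S ⇒ iSi ⇒ iiSii ⇒ iiiSiii ⇒ iiiiii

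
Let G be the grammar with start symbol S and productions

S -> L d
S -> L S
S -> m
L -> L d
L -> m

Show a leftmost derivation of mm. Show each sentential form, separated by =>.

S => LS => mS => mm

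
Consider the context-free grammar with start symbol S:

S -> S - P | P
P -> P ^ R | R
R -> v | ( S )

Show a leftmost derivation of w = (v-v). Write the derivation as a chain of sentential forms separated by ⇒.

S ⇒ P ⇒ R ⇒ (S) ⇒ (S-P) ⇒ (P-P) ⇒ (R-P) ⇒ (v-P) ⇒ (v-R) ⇒ (v-v)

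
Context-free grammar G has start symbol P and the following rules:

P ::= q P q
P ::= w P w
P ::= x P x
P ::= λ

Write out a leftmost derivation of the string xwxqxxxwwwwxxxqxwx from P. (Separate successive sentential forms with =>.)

P => xPx   [P ::= x P x]
xPx => xwPwx   [P ::= w P w]
xwPwx => xwxPxwx   [P ::= x P x]
xwxPxwx => xwxqPqxwx   [P ::= q P q]
xwxqPqxwx => xwxqxPxqxwx   [P ::= x P x]
xwxqxPxqxwx => xwxqxxPxxqxwx   [P ::= x P x]
xwxqxxPxxqxwx => xwxqxxxPxxxqxwx   [P ::= x P x]
xwxqxxxPxxxqxwx => xwxqxxxwPwxxxqxwx   [P ::= w P w]
xwxqxxxwPwxxxqxwx => xwxqxxxwwPwwxxxqxwx   [P ::= w P w]
xwxqxxxwwPwwxxxqxwx => xwxqxxxwwwwxxxqxwx   [P ::= λ]

P => xPx => xwPwx => xwxPxwx => xwxqPqxwx => xwxqxPxqxwx => xwxqxxPxxqxwx => xwxqxxxPxxxqxwx => xwxqxxxwPwxxxqxwx => xwxqxxxwwPwwxxxqxwx => xwxqxxxwwwwxxxqxwx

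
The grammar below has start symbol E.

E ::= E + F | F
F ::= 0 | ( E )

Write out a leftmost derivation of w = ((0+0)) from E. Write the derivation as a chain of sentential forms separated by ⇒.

E⇒F⇒(E)⇒(F)⇒((E))⇒((E+F))⇒((F+F))⇒((0+F))⇒((0+0))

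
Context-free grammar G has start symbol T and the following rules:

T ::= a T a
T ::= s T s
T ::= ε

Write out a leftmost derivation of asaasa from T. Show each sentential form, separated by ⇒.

T ⇒ aTa   [T ::= a T a]
aTa ⇒ asTsa   [T ::= s T s]
asTsa ⇒ asaTasa   [T ::= a T a]
asaTasa ⇒ asaasa   [T ::= ε]

T ⇒ aTa ⇒ asTsa ⇒ asaTasa ⇒ asaasa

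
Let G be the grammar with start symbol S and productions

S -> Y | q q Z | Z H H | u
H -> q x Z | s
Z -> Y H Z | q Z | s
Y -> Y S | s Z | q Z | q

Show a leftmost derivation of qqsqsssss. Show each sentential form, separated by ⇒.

S ⇒ qqZ ⇒ qqYHZ ⇒ qqsZHZ ⇒ qqsYHZHZ ⇒ qqsqZHZHZ ⇒ qqsqsHZHZ ⇒ qqsqssZHZ ⇒ qqsqsssHZ ⇒ qqsqssssZ ⇒ qqsqsssss

S ⇒ qqZ   [S -> q q Z]
qqZ ⇒ qqYHZ   [Z -> Y H Z]
qqYHZ ⇒ qqsZHZ   [Y -> s Z]
qqsZHZ ⇒ qqsYHZHZ   [Z -> Y H Z]
qqsYHZHZ ⇒ qqsqZHZHZ   [Y -> q Z]
qqsqZHZHZ ⇒ qqsqsHZHZ   [Z -> s]
qqsqsHZHZ ⇒ qqsqssZHZ   [H -> s]
qqsqssZHZ ⇒ qqsqsssHZ   [Z -> s]
qqsqsssHZ ⇒ qqsqssssZ   [H -> s]
qqsqssssZ ⇒ qqsqsssss   [Z -> s]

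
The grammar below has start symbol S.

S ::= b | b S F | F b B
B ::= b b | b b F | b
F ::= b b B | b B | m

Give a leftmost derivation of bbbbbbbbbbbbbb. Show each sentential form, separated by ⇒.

S ⇒ bSF   [S ::= b S F]
bSF ⇒ bFbBF   [S ::= F b B]
bFbBF ⇒ bbBbBF   [F ::= b B]
bbBbBF ⇒ bbbbFbBF   [B ::= b b F]
bbbbFbBF ⇒ bbbbbbBbBF   [F ::= b b B]
bbbbbbBbBF ⇒ bbbbbbbbBF   [B ::= b]
bbbbbbbbBF ⇒ bbbbbbbbbbF   [B ::= b b]
bbbbbbbbbbF ⇒ bbbbbbbbbbbbB   [F ::= b b B]
bbbbbbbbbbbbB ⇒ bbbbbbbbbbbbbb   [B ::= b b]

S ⇒ bSF ⇒ bFbBF ⇒ bbBbBF ⇒ bbbbFbBF ⇒ bbbbbbBbBF ⇒ bbbbbbbbBF ⇒ bbbbbbbbbbF ⇒ bbbbbbbbbbbbB ⇒ bbbbbbbbbbbbbb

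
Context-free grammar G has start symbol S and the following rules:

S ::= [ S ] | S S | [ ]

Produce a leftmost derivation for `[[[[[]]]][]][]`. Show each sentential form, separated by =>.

S=>SS=>[S]S=>[SS]S=>[[S]S]S=>[[[S]]S]S=>[[[[S]]]S]S=>[[[[[]]]]S]S=>[[[[[]]]][]]S=>[[[[[]]]][]][]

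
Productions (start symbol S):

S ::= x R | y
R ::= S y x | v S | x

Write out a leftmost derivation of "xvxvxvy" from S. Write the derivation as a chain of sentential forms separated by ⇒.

S⇒xR⇒xvS⇒xvxR⇒xvxvS⇒xvxvxR⇒xvxvxvS⇒xvxvxvy

S ⇒ xR   [S ::= x R]
xR ⇒ xvS   [R ::= v S]
xvS ⇒ xvxR   [S ::= x R]
xvxR ⇒ xvxvS   [R ::= v S]
xvxvS ⇒ xvxvxR   [S ::= x R]
xvxvxR ⇒ xvxvxvS   [R ::= v S]
xvxvxvS ⇒ xvxvxvy   [S ::= y]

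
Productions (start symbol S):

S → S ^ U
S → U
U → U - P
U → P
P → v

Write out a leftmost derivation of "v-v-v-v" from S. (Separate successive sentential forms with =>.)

S => U   [S → U]
U => U-P   [U → U - P]
U-P => U-P-P   [U → U - P]
U-P-P => U-P-P-P   [U → U - P]
U-P-P-P => P-P-P-P   [U → P]
P-P-P-P => v-P-P-P   [P → v]
v-P-P-P => v-v-P-P   [P → v]
v-v-P-P => v-v-v-P   [P → v]
v-v-v-P => v-v-v-v   [P → v]

S => U => U-P => U-P-P => U-P-P-P => P-P-P-P => v-P-P-P => v-v-P-P => v-v-v-P => v-v-v-v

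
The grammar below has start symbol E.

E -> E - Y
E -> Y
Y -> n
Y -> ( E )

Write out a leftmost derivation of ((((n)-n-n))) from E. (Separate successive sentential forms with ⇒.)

E⇒Y⇒(E)⇒(Y)⇒((E))⇒((Y))⇒(((E)))⇒(((E-Y)))⇒(((E-Y-Y)))⇒(((Y-Y-Y)))⇒((((E)-Y-Y)))⇒((((Y)-Y-Y)))⇒((((n)-Y-Y)))⇒((((n)-n-Y)))⇒((((n)-n-n)))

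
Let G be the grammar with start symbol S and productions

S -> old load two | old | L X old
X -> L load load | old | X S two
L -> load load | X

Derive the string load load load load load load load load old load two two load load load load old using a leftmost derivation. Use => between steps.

S => L X old => load load X old => load load L load load old => load load X load load old => load load L load load load load old => load load X load load load load old => load load X S two load load load load old => load load L load load S two load load load load old => load load X load load S two load load load load old => load load L load load load load S two load load load load old => load load load load load load load load S two load load load load old => load load load load load load load load old load two two load load load load old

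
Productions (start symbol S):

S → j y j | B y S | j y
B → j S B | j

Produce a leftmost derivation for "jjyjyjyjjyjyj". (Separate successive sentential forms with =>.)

S => ByS   [S → B y S]
ByS => jSByS   [B → j S B]
jSByS => jBySByS   [S → B y S]
jBySByS => jjySByS   [B → j]
jjySByS => jjyBySByS   [S → B y S]
jjyBySByS => jjyjySByS   [B → j]
jjyjySByS => jjyjyjyjByS   [S → j y j]
jjyjyjyjByS => jjyjyjyjjyS   [B → j]
jjyjyjyjjyS => jjyjyjyjjyjyj   [S → j y j]

S => ByS => jSByS => jBySByS => jjySByS => jjyBySByS => jjyjySByS => jjyjyjyjByS => jjyjyjyjjyS => jjyjyjyjjyjyj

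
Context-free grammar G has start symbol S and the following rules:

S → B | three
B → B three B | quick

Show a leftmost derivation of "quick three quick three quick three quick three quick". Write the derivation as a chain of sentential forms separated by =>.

S => B => B three B => B three B three B => B three B three B three B => B three B three B three B three B => quick three B three B three B three B => quick three quick three B three B three B => quick three quick three quick three B three B => quick three quick three quick three quick three B => quick three quick three quick three quick three quick

S => B   [S → B]
B => B three B   [B → B three B]
B three B => B three B three B   [B → B three B]
B three B three B => B three B three B three B   [B → B three B]
B three B three B three B => B three B three B three B three B   [B → B three B]
B three B three B three B three B => quick three B three B three B three B   [B → quick]
quick three B three B three B three B => quick three quick three B three B three B   [B → quick]
quick three quick three B three B three B => quick three quick three quick three B three B   [B → quick]
quick three quick three quick three B three B => quick three quick three quick three quick three B   [B → quick]
quick three quick three quick three quick three B => quick three quick three quick three quick three quick   [B → quick]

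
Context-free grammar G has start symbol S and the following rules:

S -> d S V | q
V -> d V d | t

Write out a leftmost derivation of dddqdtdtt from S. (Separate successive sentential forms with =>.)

S => dSV => ddSVV => dddSVVV => dddqVVV => dddqdVdVV => dddqdtdVV => dddqdtdtV => dddqdtdtt

S => dSV   [S -> d S V]
dSV => ddSVV   [S -> d S V]
ddSVV => dddSVVV   [S -> d S V]
dddSVVV => dddqVVV   [S -> q]
dddqVVV => dddqdVdVV   [V -> d V d]
dddqdVdVV => dddqdtdVV   [V -> t]
dddqdtdVV => dddqdtdtV   [V -> t]
dddqdtdtV => dddqdtdtt   [V -> t]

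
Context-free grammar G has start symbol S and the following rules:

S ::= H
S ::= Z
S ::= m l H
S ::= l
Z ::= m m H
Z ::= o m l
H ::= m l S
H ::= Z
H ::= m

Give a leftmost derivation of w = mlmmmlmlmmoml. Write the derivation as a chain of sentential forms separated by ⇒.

S ⇒ H ⇒ mlS ⇒ mlZ ⇒ mlmmH ⇒ mlmmmlS ⇒ mlmmmlmlH ⇒ mlmmmlmlZ ⇒ mlmmmlmlmmH ⇒ mlmmmlmlmmZ ⇒ mlmmmlmlmmoml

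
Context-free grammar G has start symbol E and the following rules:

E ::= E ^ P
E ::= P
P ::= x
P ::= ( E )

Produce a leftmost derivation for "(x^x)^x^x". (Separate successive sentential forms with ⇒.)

E⇒E^P⇒E^P^P⇒P^P^P⇒(E)^P^P⇒(E^P)^P^P⇒(P^P)^P^P⇒(x^P)^P^P⇒(x^x)^P^P⇒(x^x)^x^P⇒(x^x)^x^x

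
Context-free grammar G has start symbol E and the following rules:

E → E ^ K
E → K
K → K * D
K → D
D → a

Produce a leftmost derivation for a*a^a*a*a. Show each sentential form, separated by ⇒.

E ⇒ E^K ⇒ K^K ⇒ K*D^K ⇒ D*D^K ⇒ a*D^K ⇒ a*a^K ⇒ a*a^K*D ⇒ a*a^K*D*D ⇒ a*a^D*D*D ⇒ a*a^a*D*D ⇒ a*a^a*a*D ⇒ a*a^a*a*a

E ⇒ E^K   [E → E ^ K]
E^K ⇒ K^K   [E → K]
K^K ⇒ K*D^K   [K → K * D]
K*D^K ⇒ D*D^K   [K → D]
D*D^K ⇒ a*D^K   [D → a]
a*D^K ⇒ a*a^K   [D → a]
a*a^K ⇒ a*a^K*D   [K → K * D]
a*a^K*D ⇒ a*a^K*D*D   [K → K * D]
a*a^K*D*D ⇒ a*a^D*D*D   [K → D]
a*a^D*D*D ⇒ a*a^a*D*D   [D → a]
a*a^a*D*D ⇒ a*a^a*a*D   [D → a]
a*a^a*a*D ⇒ a*a^a*a*a   [D → a]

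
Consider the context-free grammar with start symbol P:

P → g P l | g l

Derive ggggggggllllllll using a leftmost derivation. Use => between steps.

P => gPl => ggPll => gggPlll => ggggPllll => gggggPlllll => ggggggPllllll => gggggggPlllllll => ggggggggllllllll

P => gPl   [P → g P l]
gPl => ggPll   [P → g P l]
ggPll => gggPlll   [P → g P l]
gggPlll => ggggPllll   [P → g P l]
ggggPllll => gggggPlllll   [P → g P l]
gggggPlllll => ggggggPllllll   [P → g P l]
ggggggPllllll => gggggggPlllllll   [P → g P l]
gggggggPlllllll => ggggggggllllllll   [P → g l]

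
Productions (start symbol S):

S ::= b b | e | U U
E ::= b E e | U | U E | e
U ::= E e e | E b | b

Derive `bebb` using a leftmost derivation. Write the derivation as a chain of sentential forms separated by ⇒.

S ⇒ UU   [S ::= U U]
UU ⇒ EbU   [U ::= E b]
EbU ⇒ UEbU   [E ::= U E]
UEbU ⇒ bEbU   [U ::= b]
bEbU ⇒ bebU   [E ::= e]
bebU ⇒ bebb   [U ::= b]

S ⇒ UU ⇒ EbU ⇒ UEbU ⇒ bEbU ⇒ bebU ⇒ bebb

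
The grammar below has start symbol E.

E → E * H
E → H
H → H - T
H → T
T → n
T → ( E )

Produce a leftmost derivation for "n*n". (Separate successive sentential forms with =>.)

E => E*H => H*H => T*H => n*H => n*T => n*n

E => E*H   [E → E * H]
E*H => H*H   [E → H]
H*H => T*H   [H → T]
T*H => n*H   [T → n]
n*H => n*T   [H → T]
n*T => n*n   [T → n]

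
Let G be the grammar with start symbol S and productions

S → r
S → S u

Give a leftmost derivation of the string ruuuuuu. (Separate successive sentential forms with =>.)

S => Su   [S → S u]
Su => Suu   [S → S u]
Suu => Suuu   [S → S u]
Suuu => Suuuu   [S → S u]
Suuuu => Suuuuu   [S → S u]
Suuuuu => Suuuuuu   [S → S u]
Suuuuuu => ruuuuuu   [S → r]

S=>Su=>Suu=>Suuu=>Suuuu=>Suuuuu=>Suuuuuu=>ruuuuuu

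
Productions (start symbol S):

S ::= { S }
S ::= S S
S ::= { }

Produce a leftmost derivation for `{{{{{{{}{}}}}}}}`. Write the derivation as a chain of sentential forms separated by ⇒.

S ⇒ {S}   [S ::= { S }]
{S} ⇒ {{S}}   [S ::= { S }]
{{S}} ⇒ {{{S}}}   [S ::= { S }]
{{{S}}} ⇒ {{{{S}}}}   [S ::= { S }]
{{{{S}}}} ⇒ {{{{{S}}}}}   [S ::= { S }]
{{{{{S}}}}} ⇒ {{{{{{S}}}}}}   [S ::= { S }]
{{{{{{S}}}}}} ⇒ {{{{{{SS}}}}}}   [S ::= S S]
{{{{{{SS}}}}}} ⇒ {{{{{{{}S}}}}}}   [S ::= { }]
{{{{{{{}S}}}}}} ⇒ {{{{{{{}{}}}}}}}   [S ::= { }]

S ⇒ {S} ⇒ {{S}} ⇒ {{{S}}} ⇒ {{{{S}}}} ⇒ {{{{{S}}}}} ⇒ {{{{{{S}}}}}} ⇒ {{{{{{SS}}}}}} ⇒ {{{{{{{}S}}}}}} ⇒ {{{{{{{}{}}}}}}}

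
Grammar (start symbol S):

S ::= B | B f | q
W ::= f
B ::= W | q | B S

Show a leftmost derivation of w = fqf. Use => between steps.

S => B => BS => WS => fS => fBf => fqf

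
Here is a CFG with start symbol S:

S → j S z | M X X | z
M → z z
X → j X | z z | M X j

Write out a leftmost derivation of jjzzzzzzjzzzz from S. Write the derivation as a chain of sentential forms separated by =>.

S => jSz => jjSzz => jjMXXzz => jjzzXXzz => jjzzMXjXzz => jjzzzzXjXzz => jjzzzzzzjXzz => jjzzzzzzjzzzz

S => jSz   [S → j S z]
jSz => jjSzz   [S → j S z]
jjSzz => jjMXXzz   [S → M X X]
jjMXXzz => jjzzXXzz   [M → z z]
jjzzXXzz => jjzzMXjXzz   [X → M X j]
jjzzMXjXzz => jjzzzzXjXzz   [M → z z]
jjzzzzXjXzz => jjzzzzzzjXzz   [X → z z]
jjzzzzzzjXzz => jjzzzzzzjzzzz   [X → z z]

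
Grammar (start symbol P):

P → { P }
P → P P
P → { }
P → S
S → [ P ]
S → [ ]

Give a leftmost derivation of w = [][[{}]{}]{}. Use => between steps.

P => PP   [P → P P]
PP => PPP   [P → P P]
PPP => SPP   [P → S]
SPP => []PP   [S → [ ]]
[]PP => []SP   [P → S]
[]SP => [][P]P   [S → [ P ]]
[][P]P => [][PP]P   [P → P P]
[][PP]P => [][SP]P   [P → S]
[][SP]P => [][[P]P]P   [S → [ P ]]
[][[P]P]P => [][[{}]P]P   [P → { }]
[][[{}]P]P => [][[{}]{}]P   [P → { }]
[][[{}]{}]P => [][[{}]{}]{}   [P → { }]

P => PP => PPP => SPP => []PP => []SP => [][P]P => [][PP]P => [][SP]P => [][[P]P]P => [][[{}]P]P => [][[{}]{}]P => [][[{}]{}]{}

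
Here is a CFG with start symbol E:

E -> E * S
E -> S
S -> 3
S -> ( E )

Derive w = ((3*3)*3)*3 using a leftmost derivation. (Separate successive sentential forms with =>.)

E => E*S   [E -> E * S]
E*S => S*S   [E -> S]
S*S => (E)*S   [S -> ( E )]
(E)*S => (E*S)*S   [E -> E * S]
(E*S)*S => (S*S)*S   [E -> S]
(S*S)*S => ((E)*S)*S   [S -> ( E )]
((E)*S)*S => ((E*S)*S)*S   [E -> E * S]
((E*S)*S)*S => ((S*S)*S)*S   [E -> S]
((S*S)*S)*S => ((3*S)*S)*S   [S -> 3]
((3*S)*S)*S => ((3*3)*S)*S   [S -> 3]
((3*3)*S)*S => ((3*3)*3)*S   [S -> 3]
((3*3)*3)*S => ((3*3)*3)*3   [S -> 3]

E=>E*S=>S*S=>(E)*S=>(E*S)*S=>(S*S)*S=>((E)*S)*S=>((E*S)*S)*S=>((S*S)*S)*S=>((3*S)*S)*S=>((3*3)*S)*S=>((3*3)*3)*S=>((3*3)*3)*3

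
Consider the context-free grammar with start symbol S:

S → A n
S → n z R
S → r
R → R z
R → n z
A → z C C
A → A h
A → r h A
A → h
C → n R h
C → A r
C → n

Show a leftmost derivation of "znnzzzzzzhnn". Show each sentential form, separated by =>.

S => An => zCCn => znRhCn => znRzhCn => znRzzhCn => znRzzzhCn => znRzzzzhCn => znRzzzzzhCn => znnzzzzzzhCn => znnzzzzzzhnn

S => An   [S → A n]
An => zCCn   [A → z C C]
zCCn => znRhCn   [C → n R h]
znRhCn => znRzhCn   [R → R z]
znRzhCn => znRzzhCn   [R → R z]
znRzzhCn => znRzzzhCn   [R → R z]
znRzzzhCn => znRzzzzhCn   [R → R z]
znRzzzzhCn => znRzzzzzhCn   [R → R z]
znRzzzzzhCn => znnzzzzzzhCn   [R → n z]
znnzzzzzzhCn => znnzzzzzzhnn   [C → n]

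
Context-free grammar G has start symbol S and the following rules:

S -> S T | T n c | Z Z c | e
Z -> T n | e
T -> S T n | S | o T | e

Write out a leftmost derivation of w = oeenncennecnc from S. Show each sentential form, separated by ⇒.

S ⇒ Tnc ⇒ Snc ⇒ ZZcnc ⇒ TnZcnc ⇒ STnnZcnc ⇒ TncTnnZcnc ⇒ oTncTnnZcnc ⇒ oSTnncTnnZcnc ⇒ oeTnncTnnZcnc ⇒ oeenncTnnZcnc ⇒ oeenncennZcnc ⇒ oeenncennecnc

S ⇒ Tnc   [S -> T n c]
Tnc ⇒ Snc   [T -> S]
Snc ⇒ ZZcnc   [S -> Z Z c]
ZZcnc ⇒ TnZcnc   [Z -> T n]
TnZcnc ⇒ STnnZcnc   [T -> S T n]
STnnZcnc ⇒ TncTnnZcnc   [S -> T n c]
TncTnnZcnc ⇒ oTncTnnZcnc   [T -> o T]
oTncTnnZcnc ⇒ oSTnncTnnZcnc   [T -> S T n]
oSTnncTnnZcnc ⇒ oeTnncTnnZcnc   [S -> e]
oeTnncTnnZcnc ⇒ oeenncTnnZcnc   [T -> e]
oeenncTnnZcnc ⇒ oeenncennZcnc   [T -> e]
oeenncennZcnc ⇒ oeenncennecnc   [Z -> e]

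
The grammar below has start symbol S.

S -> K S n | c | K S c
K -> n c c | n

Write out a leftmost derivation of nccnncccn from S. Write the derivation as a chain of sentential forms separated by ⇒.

S⇒KSn⇒nccSn⇒nccKScn⇒nccnScn⇒nccnKSccn⇒nccnnSccn⇒nccnncccn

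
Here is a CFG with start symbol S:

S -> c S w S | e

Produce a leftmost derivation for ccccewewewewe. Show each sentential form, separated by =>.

S=>cSwS=>ccSwSwS=>cccSwSwSwS=>ccccSwSwSwSwS=>ccccewSwSwSwS=>ccccewewSwSwS=>ccccewewewSwS=>ccccewewewewS=>ccccewewewewe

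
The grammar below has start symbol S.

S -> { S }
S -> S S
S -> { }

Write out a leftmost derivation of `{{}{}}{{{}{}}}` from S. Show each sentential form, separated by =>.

S=>SS=>{S}S=>{SS}S=>{{}S}S=>{{}{}}S=>{{}{}}{S}=>{{}{}}{{S}}=>{{}{}}{{SS}}=>{{}{}}{{{}S}}=>{{}{}}{{{}{}}}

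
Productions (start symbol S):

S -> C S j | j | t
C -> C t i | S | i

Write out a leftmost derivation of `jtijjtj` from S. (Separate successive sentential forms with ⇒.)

S⇒CSj⇒SSj⇒CSjSj⇒CtiSjSj⇒StiSjSj⇒jtiSjSj⇒jtijjSj⇒jtijjtj

S ⇒ CSj   [S -> C S j]
CSj ⇒ SSj   [C -> S]
SSj ⇒ CSjSj   [S -> C S j]
CSjSj ⇒ CtiSjSj   [C -> C t i]
CtiSjSj ⇒ StiSjSj   [C -> S]
StiSjSj ⇒ jtiSjSj   [S -> j]
jtiSjSj ⇒ jtijjSj   [S -> j]
jtijjSj ⇒ jtijjtj   [S -> t]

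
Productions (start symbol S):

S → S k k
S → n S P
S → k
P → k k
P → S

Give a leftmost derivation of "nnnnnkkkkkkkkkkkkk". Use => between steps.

S=>nSP=>nnSPP=>nnnSPPP=>nnnnSPPPP=>nnnnSkkPPPP=>nnnnnSPkkPPPP=>nnnnnkPkkPPPP=>nnnnnkkkkkPPPP=>nnnnnkkkkkkkPPP=>nnnnnkkkkkkkkkPP=>nnnnnkkkkkkkkkkkP=>nnnnnkkkkkkkkkkkkk

S => nSP   [S → n S P]
nSP => nnSPP   [S → n S P]
nnSPP => nnnSPPP   [S → n S P]
nnnSPPP => nnnnSPPPP   [S → n S P]
nnnnSPPPP => nnnnSkkPPPP   [S → S k k]
nnnnSkkPPPP => nnnnnSPkkPPPP   [S → n S P]
nnnnnSPkkPPPP => nnnnnkPkkPPPP   [S → k]
nnnnnkPkkPPPP => nnnnnkkkkkPPPP   [P → k k]
nnnnnkkkkkPPPP => nnnnnkkkkkkkPPP   [P → k k]
nnnnnkkkkkkkPPP => nnnnnkkkkkkkkkPP   [P → k k]
nnnnnkkkkkkkkkPP => nnnnnkkkkkkkkkkkP   [P → k k]
nnnnnkkkkkkkkkkkP => nnnnnkkkkkkkkkkkkk   [P → k k]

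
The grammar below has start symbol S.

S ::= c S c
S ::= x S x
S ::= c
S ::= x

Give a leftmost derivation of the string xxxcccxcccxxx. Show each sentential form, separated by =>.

S => xSx   [S ::= x S x]
xSx => xxSxx   [S ::= x S x]
xxSxx => xxxSxxx   [S ::= x S x]
xxxSxxx => xxxcScxxx   [S ::= c S c]
xxxcScxxx => xxxccSccxxx   [S ::= c S c]
xxxccSccxxx => xxxcccScccxxx   [S ::= c S c]
xxxcccScccxxx => xxxcccxcccxxx   [S ::= x]

S => xSx => xxSxx => xxxSxxx => xxxcScxxx => xxxccSccxxx => xxxcccScccxxx => xxxcccxcccxxx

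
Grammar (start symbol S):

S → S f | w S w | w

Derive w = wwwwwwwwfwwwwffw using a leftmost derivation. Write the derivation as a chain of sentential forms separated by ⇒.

S⇒wSw⇒wSfw⇒wSffw⇒wwSwffw⇒wwwSwwffw⇒wwwwSwwwffw⇒wwwwwSwwwwffw⇒wwwwwSfwwwwffw⇒wwwwwwSwfwwwwffw⇒wwwwwwwwfwwwwffw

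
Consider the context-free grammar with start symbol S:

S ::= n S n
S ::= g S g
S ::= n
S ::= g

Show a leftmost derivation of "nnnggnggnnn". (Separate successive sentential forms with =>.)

S=>nSn=>nnSnn=>nnnSnnn=>nnngSgnnn=>nnnggSggnnn=>nnnggnggnnn

S => nSn   [S ::= n S n]
nSn => nnSnn   [S ::= n S n]
nnSnn => nnnSnnn   [S ::= n S n]
nnnSnnn => nnngSgnnn   [S ::= g S g]
nnngSgnnn => nnnggSggnnn   [S ::= g S g]
nnnggSggnnn => nnnggnggnnn   [S ::= n]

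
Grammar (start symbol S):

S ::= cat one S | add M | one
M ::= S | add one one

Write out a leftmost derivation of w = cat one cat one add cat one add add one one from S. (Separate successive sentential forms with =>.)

S => cat one S => cat one cat one S => cat one cat one add M => cat one cat one add S => cat one cat one add cat one S => cat one cat one add cat one add M => cat one cat one add cat one add add one one

S => cat one S   [S ::= cat one S]
cat one S => cat one cat one S   [S ::= cat one S]
cat one cat one S => cat one cat one add M   [S ::= add M]
cat one cat one add M => cat one cat one add S   [M ::= S]
cat one cat one add S => cat one cat one add cat one S   [S ::= cat one S]
cat one cat one add cat one S => cat one cat one add cat one add M   [S ::= add M]
cat one cat one add cat one add M => cat one cat one add cat one add add one one   [M ::= add one one]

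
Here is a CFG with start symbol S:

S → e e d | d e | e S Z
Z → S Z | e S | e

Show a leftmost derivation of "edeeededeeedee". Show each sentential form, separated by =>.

S => eSZ => edeZ => edeSZ => edeeSZZ => edeeeSZZZ => edeeedeZZZ => edeeedeSZZZ => edeeededeZZZ => edeeededeeZZ => edeeededeeeSZ => edeeededeeedeZ => edeeededeeedee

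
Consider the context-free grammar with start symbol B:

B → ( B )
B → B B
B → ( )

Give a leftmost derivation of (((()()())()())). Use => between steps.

B=>(B)=>((B))=>((BB))=>((BBB))=>(((B)BB))=>(((BB)BB))=>(((BBB)BB))=>(((()BB)BB))=>(((()()B)BB))=>(((()()())BB))=>(((()()())()B))=>(((()()())()()))

B => (B)   [B → ( B )]
(B) => ((B))   [B → ( B )]
((B)) => ((BB))   [B → B B]
((BB)) => ((BBB))   [B → B B]
((BBB)) => (((B)BB))   [B → ( B )]
(((B)BB)) => (((BB)BB))   [B → B B]
(((BB)BB)) => (((BBB)BB))   [B → B B]
(((BBB)BB)) => (((()BB)BB))   [B → ( )]
(((()BB)BB)) => (((()()B)BB))   [B → ( )]
(((()()B)BB)) => (((()()())BB))   [B → ( )]
(((()()())BB)) => (((()()())()B))   [B → ( )]
(((()()())()B)) => (((()()())()()))   [B → ( )]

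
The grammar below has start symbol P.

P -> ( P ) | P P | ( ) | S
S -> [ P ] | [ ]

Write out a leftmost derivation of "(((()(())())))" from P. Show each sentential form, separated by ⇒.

P ⇒ (P) ⇒ ((P)) ⇒ (((P))) ⇒ (((PP))) ⇒ (((PPP))) ⇒ (((()PP))) ⇒ (((()(P)P))) ⇒ (((()(())P))) ⇒ (((()(())())))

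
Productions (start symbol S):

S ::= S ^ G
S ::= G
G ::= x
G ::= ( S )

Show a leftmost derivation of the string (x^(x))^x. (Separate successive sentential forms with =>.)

S => S^G => G^G => (S)^G => (S^G)^G => (G^G)^G => (x^G)^G => (x^(S))^G => (x^(G))^G => (x^(x))^G => (x^(x))^x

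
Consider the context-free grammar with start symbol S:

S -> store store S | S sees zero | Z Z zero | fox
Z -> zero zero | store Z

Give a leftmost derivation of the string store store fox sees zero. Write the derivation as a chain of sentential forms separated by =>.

S => S sees zero => store store S sees zero => store store fox sees zero

S => S sees zero   [S -> S sees zero]
S sees zero => store store S sees zero   [S -> store store S]
store store S sees zero => store store fox sees zero   [S -> fox]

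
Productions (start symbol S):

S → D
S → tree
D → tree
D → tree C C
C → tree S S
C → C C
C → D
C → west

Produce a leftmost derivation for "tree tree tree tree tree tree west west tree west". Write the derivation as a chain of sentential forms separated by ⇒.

S ⇒ D   [S → D]
D ⇒ tree C C   [D → tree C C]
tree C C ⇒ tree tree S S C   [C → tree S S]
tree tree S S C ⇒ tree tree D S C   [S → D]
tree tree D S C ⇒ tree tree tree C C S C   [D → tree C C]
tree tree tree C C S C ⇒ tree tree tree C C C S C   [C → C C]
tree tree tree C C C S C ⇒ tree tree tree tree S S C C S C   [C → tree S S]
tree tree tree tree S S C C S C ⇒ tree tree tree tree D S C C S C   [S → D]
tree tree tree tree D S C C S C ⇒ tree tree tree tree tree S C C S C   [D → tree]
tree tree tree tree tree S C C S C ⇒ tree tree tree tree tree tree C C S C   [S → tree]
tree tree tree tree tree tree C C S C ⇒ tree tree tree tree tree tree west C S C   [C → west]
tree tree tree tree tree tree west C S C ⇒ tree tree tree tree tree tree west west S C   [C → west]
tree tree tree tree tree tree west west S C ⇒ tree tree tree tree tree tree west west tree C   [S → tree]
tree tree tree tree tree tree west west tree C ⇒ tree tree tree tree tree tree west west tree west   [C → west]

S ⇒ D ⇒ tree C C ⇒ tree tree S S C ⇒ tree tree D S C ⇒ tree tree tree C C S C ⇒ tree tree tree C C C S C ⇒ tree tree tree tree S S C C S C ⇒ tree tree tree tree D S C C S C ⇒ tree tree tree tree tree S C C S C ⇒ tree tree tree tree tree tree C C S C ⇒ tree tree tree tree tree tree west C S C ⇒ tree tree tree tree tree tree west west S C ⇒ tree tree tree tree tree tree west west tree C ⇒ tree tree tree tree tree tree west west tree west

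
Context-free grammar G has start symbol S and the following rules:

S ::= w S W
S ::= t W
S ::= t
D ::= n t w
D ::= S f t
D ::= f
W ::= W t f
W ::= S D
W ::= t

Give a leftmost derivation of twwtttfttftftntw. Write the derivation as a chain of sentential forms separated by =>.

S => tW => tSD => twSWD => twwSWWD => twwtWWWD => twwtWtfWWD => twwtttfWWD => twwtttfWtfWD => twwtttfSDtfWD => twwtttftWDtfWD => twwtttfttDtfWD => twwtttfttftfWD => twwtttfttftftD => twwtttfttftftntw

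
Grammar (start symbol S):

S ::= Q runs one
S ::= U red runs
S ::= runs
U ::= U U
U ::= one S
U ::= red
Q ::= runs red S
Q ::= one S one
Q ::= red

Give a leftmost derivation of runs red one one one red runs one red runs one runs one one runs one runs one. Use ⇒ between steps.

S ⇒ Q runs one ⇒ runs red S runs one ⇒ runs red Q runs one runs one ⇒ runs red one S one runs one runs one ⇒ runs red one Q runs one one runs one runs one ⇒ runs red one one S one runs one one runs one runs one ⇒ runs red one one U red runs one runs one one runs one runs one ⇒ runs red one one one S red runs one runs one one runs one runs one ⇒ runs red one one one Q runs one red runs one runs one one runs one runs one ⇒ runs red one one one red runs one red runs one runs one one runs one runs one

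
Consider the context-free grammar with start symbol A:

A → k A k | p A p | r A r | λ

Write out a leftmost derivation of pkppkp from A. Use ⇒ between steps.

A ⇒ pAp   [A → p A p]
pAp ⇒ pkAkp   [A → k A k]
pkAkp ⇒ pkpApkp   [A → p A p]
pkpApkp ⇒ pkppkp   [A → λ]

A ⇒ pAp ⇒ pkAkp ⇒ pkpApkp ⇒ pkppkp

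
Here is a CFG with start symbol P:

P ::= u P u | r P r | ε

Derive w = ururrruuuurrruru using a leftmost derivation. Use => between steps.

P=>uPu=>urPru=>uruPuru=>ururPruru=>ururrPrruru=>ururrrPrrruru=>ururrruPurrruru=>ururrruuPuurrruru=>ururrruuuurrruru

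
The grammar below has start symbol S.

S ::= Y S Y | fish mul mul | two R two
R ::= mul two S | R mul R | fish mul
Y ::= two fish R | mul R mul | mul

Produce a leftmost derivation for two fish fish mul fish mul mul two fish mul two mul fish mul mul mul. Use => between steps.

S => Y S Y   [S ::= Y S Y]
Y S Y => two fish R S Y   [Y ::= two fish R]
two fish R S Y => two fish fish mul S Y   [R ::= fish mul]
two fish fish mul S Y => two fish fish mul fish mul mul Y   [S ::= fish mul mul]
two fish fish mul fish mul mul Y => two fish fish mul fish mul mul two fish R   [Y ::= two fish R]
two fish fish mul fish mul mul two fish R => two fish fish mul fish mul mul two fish mul two S   [R ::= mul two S]
two fish fish mul fish mul mul two fish mul two S => two fish fish mul fish mul mul two fish mul two Y S Y   [S ::= Y S Y]
two fish fish mul fish mul mul two fish mul two Y S Y => two fish fish mul fish mul mul two fish mul two mul S Y   [Y ::= mul]
two fish fish mul fish mul mul two fish mul two mul S Y => two fish fish mul fish mul mul two fish mul two mul fish mul mul Y   [S ::= fish mul mul]
two fish fish mul fish mul mul two fish mul two mul fish mul mul Y => two fish fish mul fish mul mul two fish mul two mul fish mul mul mul   [Y ::= mul]

S => Y S Y => two fish R S Y => two fish fish mul S Y => two fish fish mul fish mul mul Y => two fish fish mul fish mul mul two fish R => two fish fish mul fish mul mul two fish mul two S => two fish fish mul fish mul mul two fish mul two Y S Y => two fish fish mul fish mul mul two fish mul two mul S Y => two fish fish mul fish mul mul two fish mul two mul fish mul mul Y => two fish fish mul fish mul mul two fish mul two mul fish mul mul mul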